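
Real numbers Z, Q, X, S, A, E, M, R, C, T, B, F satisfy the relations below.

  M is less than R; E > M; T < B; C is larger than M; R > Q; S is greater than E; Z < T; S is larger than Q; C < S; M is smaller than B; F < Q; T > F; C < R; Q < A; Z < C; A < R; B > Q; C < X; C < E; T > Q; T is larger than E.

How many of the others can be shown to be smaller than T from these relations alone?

From T the given relations immediately reach Z, F, Q, E.
From those, M, C — 6 in total.
Nothing else is reachable below T; 6 in all.

6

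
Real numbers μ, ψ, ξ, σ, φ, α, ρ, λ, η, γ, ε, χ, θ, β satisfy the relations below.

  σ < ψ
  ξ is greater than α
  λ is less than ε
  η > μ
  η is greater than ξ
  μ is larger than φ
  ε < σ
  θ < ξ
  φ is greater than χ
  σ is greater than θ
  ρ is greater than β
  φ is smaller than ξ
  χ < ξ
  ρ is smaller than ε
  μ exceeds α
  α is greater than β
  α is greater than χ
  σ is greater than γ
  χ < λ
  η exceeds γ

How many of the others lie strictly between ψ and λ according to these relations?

2

The relations place λ below ψ. An element lies strictly between them when it is forced above λ and also forced below ψ.
Above λ: {ε, σ}. Below ψ: {χ, β, ρ, γ, θ, ε, σ}.
Intersection: {ε, σ} — 2.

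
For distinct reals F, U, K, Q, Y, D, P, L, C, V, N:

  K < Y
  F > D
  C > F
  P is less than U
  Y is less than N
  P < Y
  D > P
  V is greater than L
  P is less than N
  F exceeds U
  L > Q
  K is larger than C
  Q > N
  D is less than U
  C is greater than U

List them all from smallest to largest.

P < D < U < F < C < K < Y < N < Q < L < V

The consecutive links are each given: P < D; D < U; U < F; F < C; C < K; K < Y; Y < N; N < Q; Q < L; L < V.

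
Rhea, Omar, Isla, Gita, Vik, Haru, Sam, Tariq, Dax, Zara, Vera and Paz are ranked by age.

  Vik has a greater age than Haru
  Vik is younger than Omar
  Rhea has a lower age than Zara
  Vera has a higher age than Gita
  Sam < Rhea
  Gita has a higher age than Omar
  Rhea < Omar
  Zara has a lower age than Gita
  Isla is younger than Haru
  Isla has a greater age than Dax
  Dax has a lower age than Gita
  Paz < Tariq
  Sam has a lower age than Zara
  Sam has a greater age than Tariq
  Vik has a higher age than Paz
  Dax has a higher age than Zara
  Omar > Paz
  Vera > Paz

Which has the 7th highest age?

The consecutive relations fix a unique order: Paz < Tariq < Sam < Rhea < Zara < Dax < Isla < Haru < Vik < Omar < Gita < Vera.
The 7th largest is Dax.

Dax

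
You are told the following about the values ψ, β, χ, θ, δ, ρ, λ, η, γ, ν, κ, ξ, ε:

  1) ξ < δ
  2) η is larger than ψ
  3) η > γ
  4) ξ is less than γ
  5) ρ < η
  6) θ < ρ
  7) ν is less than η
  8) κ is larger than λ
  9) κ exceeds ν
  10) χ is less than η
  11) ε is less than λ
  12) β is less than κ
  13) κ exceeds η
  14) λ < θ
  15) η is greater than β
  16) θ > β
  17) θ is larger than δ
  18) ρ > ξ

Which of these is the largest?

β is not greatest since β < θ; ξ is not greatest since ξ < δ; ε is not greatest since ε < λ; δ is not greatest since δ < θ; ψ is not greatest since ψ < η; χ is not greatest since χ < η; λ is not greatest since λ < κ; ν is not greatest since ν < κ; γ is not greatest since γ < η; θ is not greatest since θ < ρ; ρ is not greatest since ρ < η; η is not greatest since η < κ.
Only κ has nothing above it, so κ is the largest.

κ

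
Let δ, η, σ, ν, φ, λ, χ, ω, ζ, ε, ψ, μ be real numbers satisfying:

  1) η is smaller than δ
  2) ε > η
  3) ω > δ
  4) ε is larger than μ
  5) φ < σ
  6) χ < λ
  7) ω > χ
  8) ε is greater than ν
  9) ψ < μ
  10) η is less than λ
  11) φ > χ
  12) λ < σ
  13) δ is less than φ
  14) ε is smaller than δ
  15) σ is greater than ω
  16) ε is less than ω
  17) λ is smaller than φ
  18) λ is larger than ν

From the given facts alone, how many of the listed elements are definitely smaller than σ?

10

The elements the relations force below σ are ψ, η, μ, ν, ε, χ, δ, λ, ω, φ — no chain reaches any other.
That is 10.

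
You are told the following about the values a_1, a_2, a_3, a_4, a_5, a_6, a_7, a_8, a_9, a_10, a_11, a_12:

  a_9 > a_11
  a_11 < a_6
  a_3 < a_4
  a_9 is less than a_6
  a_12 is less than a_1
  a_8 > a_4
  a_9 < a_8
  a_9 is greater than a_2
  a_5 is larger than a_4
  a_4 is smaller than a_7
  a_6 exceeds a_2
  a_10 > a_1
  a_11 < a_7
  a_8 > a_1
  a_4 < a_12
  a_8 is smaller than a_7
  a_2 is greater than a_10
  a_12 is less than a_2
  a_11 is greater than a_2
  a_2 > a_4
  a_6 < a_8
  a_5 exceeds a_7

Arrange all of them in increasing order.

Each adjacent pair is fixed by a given relation: a_3 < a_4; a_4 < a_12; a_12 < a_1; a_1 < a_10; a_10 < a_2; a_2 < a_11; a_11 < a_9; a_9 < a_6; a_6 < a_8; a_8 < a_7; a_7 < a_5. Chaining them end to end gives the full order.

a_3 < a_4 < a_12 < a_1 < a_10 < a_2 < a_11 < a_9 < a_6 < a_8 < a_7 < a_5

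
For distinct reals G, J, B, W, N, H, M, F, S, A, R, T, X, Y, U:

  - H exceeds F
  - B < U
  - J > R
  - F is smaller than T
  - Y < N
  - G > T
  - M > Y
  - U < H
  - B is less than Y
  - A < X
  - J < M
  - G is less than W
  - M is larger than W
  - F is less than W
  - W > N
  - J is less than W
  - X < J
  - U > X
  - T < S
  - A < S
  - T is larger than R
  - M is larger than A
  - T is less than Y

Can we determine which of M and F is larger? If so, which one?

M

F < T and T < G give F < G.
With G < W: F < T < G < W.
Then W < M extends the chain to M.
So M is larger.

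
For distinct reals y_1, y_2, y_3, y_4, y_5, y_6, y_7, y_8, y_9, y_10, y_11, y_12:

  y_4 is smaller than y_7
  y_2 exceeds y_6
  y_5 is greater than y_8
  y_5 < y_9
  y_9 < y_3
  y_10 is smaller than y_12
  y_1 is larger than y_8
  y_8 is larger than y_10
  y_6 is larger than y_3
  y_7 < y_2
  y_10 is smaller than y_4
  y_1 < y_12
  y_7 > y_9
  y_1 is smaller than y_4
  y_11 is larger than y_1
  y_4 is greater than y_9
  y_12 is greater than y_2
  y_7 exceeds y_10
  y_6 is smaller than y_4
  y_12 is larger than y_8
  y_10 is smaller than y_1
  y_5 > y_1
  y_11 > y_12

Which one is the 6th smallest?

Piecing the relations together gives one ordering: y_10 < y_8 < y_1 < y_5 < y_9 < y_3 < y_6 < y_4 < y_7 < y_2 < y_12 < y_11.
The 6th smallest is y_3.

y_3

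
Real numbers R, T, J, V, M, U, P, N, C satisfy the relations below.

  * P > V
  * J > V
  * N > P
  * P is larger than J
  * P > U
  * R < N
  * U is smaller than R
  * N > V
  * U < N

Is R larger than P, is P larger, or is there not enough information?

undetermined

Following every chain through P: above P we get N; below P we get V, U, J.
R is not reached, and no chain runs the other way from R to P.
So the given relations leave the order of P and R undetermined.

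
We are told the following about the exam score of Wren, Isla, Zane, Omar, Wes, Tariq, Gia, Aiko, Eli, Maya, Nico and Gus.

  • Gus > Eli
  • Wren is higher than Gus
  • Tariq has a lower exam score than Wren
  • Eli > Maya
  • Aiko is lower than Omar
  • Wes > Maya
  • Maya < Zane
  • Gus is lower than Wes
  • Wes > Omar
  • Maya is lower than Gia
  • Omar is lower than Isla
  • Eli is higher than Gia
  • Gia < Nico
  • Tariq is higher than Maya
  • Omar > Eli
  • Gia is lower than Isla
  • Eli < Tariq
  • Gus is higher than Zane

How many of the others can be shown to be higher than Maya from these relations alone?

10

The elements the relations force above Maya are Zane, Gia, Eli, Tariq, Nico, Gus, Omar, Isla, Wes, Wren — no chain reaches any other.
That is 10.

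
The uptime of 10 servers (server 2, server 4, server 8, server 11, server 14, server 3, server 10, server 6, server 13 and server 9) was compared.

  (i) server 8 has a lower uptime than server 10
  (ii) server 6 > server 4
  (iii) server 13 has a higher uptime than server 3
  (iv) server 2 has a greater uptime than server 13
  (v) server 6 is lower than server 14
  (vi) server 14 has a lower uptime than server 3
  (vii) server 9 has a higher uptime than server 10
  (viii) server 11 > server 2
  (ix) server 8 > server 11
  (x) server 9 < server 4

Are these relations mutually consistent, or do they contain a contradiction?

Chaining the given relations yields server 10 < server 9 < server 4 < server 6 < server 14 < server 3 < server 13 < server 2 < server 11 < server 8, so server 10 < server 8. But one relation states server 8 < server 10. These cannot both hold.

inconsistent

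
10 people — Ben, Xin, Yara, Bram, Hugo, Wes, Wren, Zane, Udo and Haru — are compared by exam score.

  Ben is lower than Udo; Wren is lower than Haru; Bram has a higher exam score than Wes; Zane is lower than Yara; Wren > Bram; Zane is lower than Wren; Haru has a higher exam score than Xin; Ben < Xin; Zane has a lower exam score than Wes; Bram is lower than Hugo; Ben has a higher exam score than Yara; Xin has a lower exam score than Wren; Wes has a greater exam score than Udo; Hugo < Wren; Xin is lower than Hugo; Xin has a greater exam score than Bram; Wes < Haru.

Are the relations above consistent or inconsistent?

Every relation is compatible with Zane < Yara < Ben < Udo < Wes < Bram < Xin < Hugo < Wren < Haru; the set is consistent.

consistent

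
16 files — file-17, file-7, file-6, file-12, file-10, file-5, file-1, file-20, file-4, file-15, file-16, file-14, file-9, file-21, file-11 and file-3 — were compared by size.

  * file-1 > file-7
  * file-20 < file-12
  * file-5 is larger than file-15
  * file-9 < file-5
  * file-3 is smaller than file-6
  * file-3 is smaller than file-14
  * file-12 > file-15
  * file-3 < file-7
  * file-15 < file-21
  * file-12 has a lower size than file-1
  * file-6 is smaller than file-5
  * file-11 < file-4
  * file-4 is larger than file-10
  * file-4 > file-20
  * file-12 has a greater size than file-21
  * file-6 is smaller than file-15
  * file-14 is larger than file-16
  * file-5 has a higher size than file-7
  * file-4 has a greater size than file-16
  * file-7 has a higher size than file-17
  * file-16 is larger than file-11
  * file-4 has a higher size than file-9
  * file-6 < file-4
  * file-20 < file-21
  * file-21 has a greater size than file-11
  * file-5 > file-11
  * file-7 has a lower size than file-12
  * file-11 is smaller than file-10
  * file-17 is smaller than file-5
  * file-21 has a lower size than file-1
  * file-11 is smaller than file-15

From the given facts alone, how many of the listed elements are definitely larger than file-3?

Directly above file-3: file-6, file-14, file-7.
One step further: file-15, file-5, file-4, file-12, file-1 (8 so far).
One step further: file-21 (9 so far).
No other element is forced above file-3 by the given relations, so the count is 9.

9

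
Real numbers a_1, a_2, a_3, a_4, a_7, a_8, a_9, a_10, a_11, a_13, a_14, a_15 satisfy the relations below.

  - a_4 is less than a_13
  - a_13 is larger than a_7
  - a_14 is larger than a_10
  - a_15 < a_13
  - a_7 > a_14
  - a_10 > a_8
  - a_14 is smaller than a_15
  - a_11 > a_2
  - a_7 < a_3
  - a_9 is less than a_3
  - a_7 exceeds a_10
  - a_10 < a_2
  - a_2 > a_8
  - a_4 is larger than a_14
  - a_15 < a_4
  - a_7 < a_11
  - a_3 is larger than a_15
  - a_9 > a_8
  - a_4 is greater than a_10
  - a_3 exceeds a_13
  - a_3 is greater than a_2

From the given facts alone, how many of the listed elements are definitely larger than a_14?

From a_14 the given relations immediately reach a_7, a_15, a_4.
From those, a_11, a_13, a_3 — 6 in total.
Nothing else is reachable above a_14; 6 in all.

6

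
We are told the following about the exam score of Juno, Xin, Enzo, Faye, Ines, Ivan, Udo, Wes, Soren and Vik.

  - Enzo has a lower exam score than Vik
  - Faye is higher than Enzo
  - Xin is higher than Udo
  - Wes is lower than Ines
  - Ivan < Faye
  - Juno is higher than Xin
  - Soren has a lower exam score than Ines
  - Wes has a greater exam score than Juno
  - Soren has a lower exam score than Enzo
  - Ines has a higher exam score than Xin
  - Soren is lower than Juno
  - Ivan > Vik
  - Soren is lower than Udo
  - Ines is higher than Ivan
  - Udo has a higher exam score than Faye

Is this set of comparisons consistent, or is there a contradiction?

consistent

The single ordering Soren < Enzo < Vik < Ivan < Faye < Udo < Xin < Juno < Wes < Ines satisfies every listed relation, so no contradiction arises.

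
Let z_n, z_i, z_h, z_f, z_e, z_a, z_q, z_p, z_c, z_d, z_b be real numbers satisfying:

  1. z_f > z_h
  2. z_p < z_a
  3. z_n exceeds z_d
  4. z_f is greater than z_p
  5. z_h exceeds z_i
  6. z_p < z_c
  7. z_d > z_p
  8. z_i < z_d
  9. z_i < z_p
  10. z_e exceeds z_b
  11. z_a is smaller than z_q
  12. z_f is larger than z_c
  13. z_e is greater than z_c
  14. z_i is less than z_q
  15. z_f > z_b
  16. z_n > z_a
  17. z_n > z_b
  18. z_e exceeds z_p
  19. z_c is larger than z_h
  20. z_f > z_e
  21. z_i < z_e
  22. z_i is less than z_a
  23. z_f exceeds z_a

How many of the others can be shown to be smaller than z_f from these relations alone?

7

From z_f the given relations immediately reach z_p, z_b, z_a, z_h, z_c, z_e.
From those, z_i — 7 in total.
Nothing else is reachable below z_f; 7 in all.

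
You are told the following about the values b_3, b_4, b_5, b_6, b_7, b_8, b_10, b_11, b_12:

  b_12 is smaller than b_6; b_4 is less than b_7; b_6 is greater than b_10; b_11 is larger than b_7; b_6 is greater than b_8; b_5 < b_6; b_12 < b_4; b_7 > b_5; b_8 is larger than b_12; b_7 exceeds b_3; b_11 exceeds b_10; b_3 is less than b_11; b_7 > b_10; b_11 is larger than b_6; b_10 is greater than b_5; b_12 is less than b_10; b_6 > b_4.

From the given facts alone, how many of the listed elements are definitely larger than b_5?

The elements the relations force above b_5 are b_10, b_7, b_6, b_11 — no chain reaches any other.
That is 4.

4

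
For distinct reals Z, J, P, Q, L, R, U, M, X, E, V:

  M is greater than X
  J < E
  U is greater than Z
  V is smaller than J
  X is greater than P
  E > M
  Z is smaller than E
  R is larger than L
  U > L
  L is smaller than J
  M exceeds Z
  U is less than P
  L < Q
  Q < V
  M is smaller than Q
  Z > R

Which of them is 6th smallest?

X

Piecing the relations together gives one ordering: L < R < Z < U < P < X < M < Q < V < J < E.
Counting 6 from the smallest end gives X.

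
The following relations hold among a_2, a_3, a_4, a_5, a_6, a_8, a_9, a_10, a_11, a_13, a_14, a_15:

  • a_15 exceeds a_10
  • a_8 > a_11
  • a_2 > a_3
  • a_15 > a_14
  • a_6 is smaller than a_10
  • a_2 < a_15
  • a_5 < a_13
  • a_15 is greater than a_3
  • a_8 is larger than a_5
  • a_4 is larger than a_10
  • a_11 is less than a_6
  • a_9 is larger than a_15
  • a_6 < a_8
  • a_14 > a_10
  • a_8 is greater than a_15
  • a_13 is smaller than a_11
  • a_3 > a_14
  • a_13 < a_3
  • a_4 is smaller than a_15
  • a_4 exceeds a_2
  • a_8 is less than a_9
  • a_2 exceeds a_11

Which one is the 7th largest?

The consecutive relations fix a unique order: a_5 < a_13 < a_11 < a_6 < a_10 < a_14 < a_3 < a_2 < a_4 < a_15 < a_8 < a_9.
Counting 7 from the largest end gives a_14.

a_14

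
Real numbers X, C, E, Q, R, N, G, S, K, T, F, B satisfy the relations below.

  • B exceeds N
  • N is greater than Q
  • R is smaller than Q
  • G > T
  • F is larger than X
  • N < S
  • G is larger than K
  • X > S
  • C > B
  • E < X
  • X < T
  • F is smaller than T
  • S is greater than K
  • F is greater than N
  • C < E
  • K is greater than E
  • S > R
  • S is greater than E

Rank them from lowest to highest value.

The consecutive links are each given: R < Q; Q < N; N < B; B < C; C < E; E < K; K < S; S < X; X < F; F < T; T < G.

R < Q < N < B < C < E < K < S < X < F < T < G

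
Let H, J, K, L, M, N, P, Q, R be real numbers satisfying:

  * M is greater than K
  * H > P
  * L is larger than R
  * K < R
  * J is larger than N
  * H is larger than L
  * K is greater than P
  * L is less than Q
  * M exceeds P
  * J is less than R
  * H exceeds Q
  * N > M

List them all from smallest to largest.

The consecutive links are each given: P < K; K < M; M < N; N < J; J < R; R < L; L < Q; Q < H.

P < K < M < N < J < R < L < Q < H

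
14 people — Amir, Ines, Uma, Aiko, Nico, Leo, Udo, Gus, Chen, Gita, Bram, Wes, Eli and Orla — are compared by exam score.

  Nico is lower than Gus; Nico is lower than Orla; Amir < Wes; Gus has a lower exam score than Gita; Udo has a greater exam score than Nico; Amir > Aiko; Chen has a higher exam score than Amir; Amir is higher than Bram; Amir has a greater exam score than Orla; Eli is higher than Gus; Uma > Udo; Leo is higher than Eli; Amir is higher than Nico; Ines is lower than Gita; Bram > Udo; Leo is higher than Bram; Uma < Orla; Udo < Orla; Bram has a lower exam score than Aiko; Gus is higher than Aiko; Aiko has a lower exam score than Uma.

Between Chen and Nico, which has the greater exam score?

Chen

Nico < Udo and Udo < Bram give Nico < Bram.
Then Bram < Aiko extends the chain to Aiko.
With Aiko < Uma: Nico < Udo < Bram < Aiko < Uma.
With Uma < Orla: Nico < Udo < Bram < Aiko < Uma < Orla.
Then Orla < Amir extends the chain to Amir.
Then Amir < Chen extends the chain to Chen.
So Nico < Chen; Chen is the higher of the two.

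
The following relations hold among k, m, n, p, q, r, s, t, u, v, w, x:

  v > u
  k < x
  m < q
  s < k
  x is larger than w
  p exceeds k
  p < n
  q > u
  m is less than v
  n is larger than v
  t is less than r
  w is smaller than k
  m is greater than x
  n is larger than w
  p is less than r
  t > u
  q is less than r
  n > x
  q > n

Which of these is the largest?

r

s is not greatest since s < k; u is not greatest since u < t; w is not greatest since w < k; t is not greatest since t < r; k is not greatest since k < x; p is not greatest since p < n; x is not greatest since x < m; m is not greatest since m < q; v is not greatest since v < n; n is not greatest since n < q; q is not greatest since q < r.
Only r has nothing above it, so r is the largest.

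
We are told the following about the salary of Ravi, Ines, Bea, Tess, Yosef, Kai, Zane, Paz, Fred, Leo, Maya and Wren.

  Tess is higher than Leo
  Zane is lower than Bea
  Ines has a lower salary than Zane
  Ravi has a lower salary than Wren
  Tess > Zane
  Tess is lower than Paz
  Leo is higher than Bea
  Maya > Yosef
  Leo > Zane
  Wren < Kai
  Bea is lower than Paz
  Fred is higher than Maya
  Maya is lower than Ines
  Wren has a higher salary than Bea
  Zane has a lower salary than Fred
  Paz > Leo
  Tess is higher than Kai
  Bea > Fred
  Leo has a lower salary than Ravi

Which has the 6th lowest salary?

Chaining the given pairs: Yosef < Maya < Ines < Zane < Fred < Bea < Leo < Ravi < Wren < Kai < Tess < Paz.
Counting 6 from the smallest end gives Bea.

Bea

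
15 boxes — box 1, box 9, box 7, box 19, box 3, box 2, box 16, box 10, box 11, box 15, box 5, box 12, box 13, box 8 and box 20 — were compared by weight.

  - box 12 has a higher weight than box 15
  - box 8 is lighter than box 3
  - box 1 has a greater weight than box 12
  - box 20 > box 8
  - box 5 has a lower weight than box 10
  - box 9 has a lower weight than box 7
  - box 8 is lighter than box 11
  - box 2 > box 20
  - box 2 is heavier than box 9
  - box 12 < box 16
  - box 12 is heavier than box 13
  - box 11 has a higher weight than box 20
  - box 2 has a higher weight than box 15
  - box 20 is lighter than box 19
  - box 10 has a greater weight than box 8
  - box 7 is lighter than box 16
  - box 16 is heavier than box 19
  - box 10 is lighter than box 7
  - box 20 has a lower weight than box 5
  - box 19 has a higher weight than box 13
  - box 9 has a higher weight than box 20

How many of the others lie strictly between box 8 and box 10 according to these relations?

2

Chaining upward from box 8 reaches: box 20, box 3, box 19, box 9, box 5, box 11, box 7, box 2, box 16.
Chaining downward from box 10 reaches: box 20, box 5.
Strictly between box 8 and box 10 are those in both lists: box 20, box 5 — 2 elements.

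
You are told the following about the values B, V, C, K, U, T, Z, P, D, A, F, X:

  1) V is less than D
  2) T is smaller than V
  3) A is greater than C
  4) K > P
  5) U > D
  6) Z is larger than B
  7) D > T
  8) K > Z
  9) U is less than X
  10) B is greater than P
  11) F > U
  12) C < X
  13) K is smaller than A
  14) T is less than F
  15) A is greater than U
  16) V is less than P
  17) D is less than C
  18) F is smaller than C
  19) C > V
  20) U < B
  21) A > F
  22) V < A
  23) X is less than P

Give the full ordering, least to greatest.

Each adjacent pair is fixed by a given relation: T < V; V < D; D < U; U < F; F < C; C < X; X < P; P < B; B < Z; Z < K; K < A. Chaining them end to end gives the full order.

T < V < D < U < F < C < X < P < B < Z < K < A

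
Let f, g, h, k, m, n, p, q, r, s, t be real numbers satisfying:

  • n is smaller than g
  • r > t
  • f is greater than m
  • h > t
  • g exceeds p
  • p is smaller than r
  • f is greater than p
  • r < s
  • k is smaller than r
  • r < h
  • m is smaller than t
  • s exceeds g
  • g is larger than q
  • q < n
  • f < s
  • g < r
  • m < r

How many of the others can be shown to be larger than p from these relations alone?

5

From p the given relations immediately reach g, f, r.
From those, h, s — 5 in total.
No other element is forced above p by the given relations, so the count is 5.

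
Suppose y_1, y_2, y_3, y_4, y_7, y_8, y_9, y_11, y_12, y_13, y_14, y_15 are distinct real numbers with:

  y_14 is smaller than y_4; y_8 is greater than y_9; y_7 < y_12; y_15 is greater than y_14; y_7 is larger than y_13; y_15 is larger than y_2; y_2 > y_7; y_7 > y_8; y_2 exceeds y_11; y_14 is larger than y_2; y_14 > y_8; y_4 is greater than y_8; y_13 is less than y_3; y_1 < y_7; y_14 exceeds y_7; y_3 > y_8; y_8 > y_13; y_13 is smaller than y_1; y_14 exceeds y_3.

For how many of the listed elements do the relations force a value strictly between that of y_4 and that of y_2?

The relations place y_2 below y_4. An element lies strictly between them when it is forced above y_2 and also forced below y_4.
Above y_2: {y_14, y_15}. Below y_4: {y_9, y_13, y_1, y_11, y_8, y_7, y_3, y_14}.
Intersection: {y_14} — 1.

1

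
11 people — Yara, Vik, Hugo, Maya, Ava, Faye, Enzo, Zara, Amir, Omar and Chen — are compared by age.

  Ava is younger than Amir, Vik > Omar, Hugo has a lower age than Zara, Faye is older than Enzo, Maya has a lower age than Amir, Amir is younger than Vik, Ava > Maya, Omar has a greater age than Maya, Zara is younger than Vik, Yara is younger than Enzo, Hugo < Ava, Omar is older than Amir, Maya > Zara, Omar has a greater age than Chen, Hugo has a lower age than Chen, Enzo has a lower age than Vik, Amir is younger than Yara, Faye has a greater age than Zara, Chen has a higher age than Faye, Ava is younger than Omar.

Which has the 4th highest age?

Faye

Chaining the given pairs: Hugo < Zara < Maya < Ava < Amir < Yara < Enzo < Faye < Chen < Omar < Vik.
Counting 4 from the largest end gives Faye.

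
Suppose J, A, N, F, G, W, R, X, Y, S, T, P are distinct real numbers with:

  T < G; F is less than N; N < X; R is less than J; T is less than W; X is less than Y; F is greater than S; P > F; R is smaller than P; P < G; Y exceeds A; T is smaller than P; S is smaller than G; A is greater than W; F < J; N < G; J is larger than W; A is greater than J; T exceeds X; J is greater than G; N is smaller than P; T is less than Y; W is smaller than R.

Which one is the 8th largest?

Chaining the given pairs: S < F < N < X < T < W < R < P < G < J < A < Y.
The 8th largest is T.

T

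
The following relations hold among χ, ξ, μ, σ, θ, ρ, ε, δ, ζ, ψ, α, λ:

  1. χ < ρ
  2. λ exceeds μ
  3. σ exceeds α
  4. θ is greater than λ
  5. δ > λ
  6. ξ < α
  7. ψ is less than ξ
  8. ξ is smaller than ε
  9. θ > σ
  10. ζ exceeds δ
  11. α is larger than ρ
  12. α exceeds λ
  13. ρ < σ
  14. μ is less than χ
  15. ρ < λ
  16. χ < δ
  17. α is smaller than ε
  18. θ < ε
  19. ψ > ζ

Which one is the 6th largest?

ψ

Piecing the relations together gives one ordering: μ < χ < ρ < λ < δ < ζ < ψ < ξ < α < σ < θ < ε.
Counting 6 from the largest end gives ψ.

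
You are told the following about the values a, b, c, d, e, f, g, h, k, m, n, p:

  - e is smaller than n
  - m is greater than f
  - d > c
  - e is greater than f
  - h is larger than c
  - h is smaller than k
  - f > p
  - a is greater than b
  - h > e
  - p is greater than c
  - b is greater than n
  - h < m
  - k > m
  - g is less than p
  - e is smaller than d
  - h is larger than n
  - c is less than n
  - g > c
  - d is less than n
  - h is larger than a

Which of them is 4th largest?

a

Chaining the given pairs: c < g < p < f < e < d < n < b < a < h < m < k.
The 4th largest is a.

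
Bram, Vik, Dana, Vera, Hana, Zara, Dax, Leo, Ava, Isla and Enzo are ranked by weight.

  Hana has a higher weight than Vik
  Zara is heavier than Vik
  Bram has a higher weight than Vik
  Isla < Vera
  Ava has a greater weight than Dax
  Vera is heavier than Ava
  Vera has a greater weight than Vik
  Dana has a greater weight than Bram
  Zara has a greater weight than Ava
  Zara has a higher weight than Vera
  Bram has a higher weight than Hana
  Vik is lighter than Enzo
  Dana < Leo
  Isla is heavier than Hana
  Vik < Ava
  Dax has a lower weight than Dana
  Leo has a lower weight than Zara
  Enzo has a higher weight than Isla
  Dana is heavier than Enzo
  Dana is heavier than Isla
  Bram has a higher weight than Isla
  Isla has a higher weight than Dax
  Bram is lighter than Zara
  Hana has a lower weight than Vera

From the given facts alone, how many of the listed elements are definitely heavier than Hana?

7

From Hana the given relations immediately reach Isla, Bram, Vera.
From those, Enzo, Dana, Zara — 6 in total.
From those, Leo — 7 in total.
No other element is forced above Hana by the given relations, so the count is 7.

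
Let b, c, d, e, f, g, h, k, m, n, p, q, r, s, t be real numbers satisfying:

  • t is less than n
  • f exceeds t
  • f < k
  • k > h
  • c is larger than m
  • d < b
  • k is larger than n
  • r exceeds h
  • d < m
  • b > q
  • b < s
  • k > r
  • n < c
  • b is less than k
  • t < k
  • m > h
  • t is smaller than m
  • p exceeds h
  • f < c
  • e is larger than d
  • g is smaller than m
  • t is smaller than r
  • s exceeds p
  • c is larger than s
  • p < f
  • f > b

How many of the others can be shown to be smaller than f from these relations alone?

6

From f the given relations immediately reach t, b, p.
From those, q, h, d — 6 in total.
Nothing else is reachable below f; 6 in all.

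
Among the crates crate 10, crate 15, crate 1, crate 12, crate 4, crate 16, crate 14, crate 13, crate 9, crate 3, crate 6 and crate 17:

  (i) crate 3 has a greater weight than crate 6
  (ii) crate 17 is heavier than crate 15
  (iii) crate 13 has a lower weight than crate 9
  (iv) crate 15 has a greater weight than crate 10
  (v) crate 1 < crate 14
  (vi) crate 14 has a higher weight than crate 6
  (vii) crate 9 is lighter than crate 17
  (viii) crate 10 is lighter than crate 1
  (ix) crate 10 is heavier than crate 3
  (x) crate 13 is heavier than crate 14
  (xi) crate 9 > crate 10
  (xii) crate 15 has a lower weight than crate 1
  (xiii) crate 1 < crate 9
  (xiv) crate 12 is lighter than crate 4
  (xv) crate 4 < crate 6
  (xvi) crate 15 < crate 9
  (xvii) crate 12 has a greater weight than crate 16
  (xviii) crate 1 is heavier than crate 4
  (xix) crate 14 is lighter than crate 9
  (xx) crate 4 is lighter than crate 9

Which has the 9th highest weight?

Piecing the relations together gives one ordering: crate 16 < crate 12 < crate 4 < crate 6 < crate 3 < crate 10 < crate 15 < crate 1 < crate 14 < crate 13 < crate 9 < crate 17.
The 9th largest is crate 6.

crate 6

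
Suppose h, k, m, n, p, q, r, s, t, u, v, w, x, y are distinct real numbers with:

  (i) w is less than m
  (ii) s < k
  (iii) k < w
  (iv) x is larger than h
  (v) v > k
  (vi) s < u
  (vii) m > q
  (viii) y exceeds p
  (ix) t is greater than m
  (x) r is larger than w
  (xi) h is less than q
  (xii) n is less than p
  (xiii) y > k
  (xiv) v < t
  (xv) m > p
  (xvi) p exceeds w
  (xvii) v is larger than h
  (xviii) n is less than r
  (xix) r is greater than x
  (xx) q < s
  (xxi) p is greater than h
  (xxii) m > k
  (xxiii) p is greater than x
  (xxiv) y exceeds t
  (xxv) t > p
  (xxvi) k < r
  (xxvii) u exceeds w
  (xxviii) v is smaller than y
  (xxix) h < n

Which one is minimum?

h

q is not least since h < q; s is not least since q < s; k is not least since s < k; w is not least since k < w; x is not least since h < x; v is not least since k < v; n is not least since h < n; u is not least since s < u; p is not least since w < p; r is not least since k < r; m is not least since p < m; t is not least since v < t; y is not least since t < y.
Only h has nothing below it, so h is the minimum.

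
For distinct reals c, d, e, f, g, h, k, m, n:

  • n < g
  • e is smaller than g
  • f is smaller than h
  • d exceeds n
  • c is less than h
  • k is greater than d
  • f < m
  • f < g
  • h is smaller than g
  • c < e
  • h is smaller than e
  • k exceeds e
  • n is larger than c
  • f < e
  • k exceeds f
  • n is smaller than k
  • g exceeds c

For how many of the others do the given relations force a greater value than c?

Directly above c: h, n, e, g.
One step further: d, k (6 so far).
Nothing else is reachable above c; 6 in all.

6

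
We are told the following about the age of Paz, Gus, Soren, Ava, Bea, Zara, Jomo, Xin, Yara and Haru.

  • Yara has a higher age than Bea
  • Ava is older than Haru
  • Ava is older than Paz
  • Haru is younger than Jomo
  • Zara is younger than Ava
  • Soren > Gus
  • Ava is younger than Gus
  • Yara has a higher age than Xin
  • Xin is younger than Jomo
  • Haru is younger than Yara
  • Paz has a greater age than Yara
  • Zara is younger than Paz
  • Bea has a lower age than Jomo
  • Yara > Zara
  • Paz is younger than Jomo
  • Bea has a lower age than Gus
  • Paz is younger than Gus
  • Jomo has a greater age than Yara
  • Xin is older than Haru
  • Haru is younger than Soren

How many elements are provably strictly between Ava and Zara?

Chaining upward from Zara reaches: Yara, Paz, Jomo, Gus, Soren.
Chaining downward from Ava reaches: Haru, Xin, Bea, Yara, Paz.
Strictly between Zara and Ava are those in both lists: Yara, Paz — 2 elements.

2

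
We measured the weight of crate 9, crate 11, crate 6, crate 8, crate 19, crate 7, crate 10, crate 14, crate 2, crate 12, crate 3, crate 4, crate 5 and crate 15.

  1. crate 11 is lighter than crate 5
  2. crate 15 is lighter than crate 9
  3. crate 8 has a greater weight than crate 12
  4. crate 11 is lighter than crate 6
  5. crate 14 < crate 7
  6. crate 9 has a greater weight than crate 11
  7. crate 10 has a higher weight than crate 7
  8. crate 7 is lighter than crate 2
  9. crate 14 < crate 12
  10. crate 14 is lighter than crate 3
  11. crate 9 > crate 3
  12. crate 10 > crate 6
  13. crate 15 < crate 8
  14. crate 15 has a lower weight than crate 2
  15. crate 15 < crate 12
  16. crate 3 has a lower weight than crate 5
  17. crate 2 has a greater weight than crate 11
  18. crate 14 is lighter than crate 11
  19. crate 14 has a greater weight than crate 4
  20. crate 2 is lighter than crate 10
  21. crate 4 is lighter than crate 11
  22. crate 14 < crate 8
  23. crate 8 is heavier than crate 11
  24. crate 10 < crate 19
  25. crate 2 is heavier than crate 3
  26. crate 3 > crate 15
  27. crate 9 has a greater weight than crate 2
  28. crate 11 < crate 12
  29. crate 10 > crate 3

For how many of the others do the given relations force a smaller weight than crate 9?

The elements the relations force below crate 9 are crate 4, crate 15, crate 14, crate 3, crate 11, crate 7, crate 2 — no chain reaches any other.
That is 7.

7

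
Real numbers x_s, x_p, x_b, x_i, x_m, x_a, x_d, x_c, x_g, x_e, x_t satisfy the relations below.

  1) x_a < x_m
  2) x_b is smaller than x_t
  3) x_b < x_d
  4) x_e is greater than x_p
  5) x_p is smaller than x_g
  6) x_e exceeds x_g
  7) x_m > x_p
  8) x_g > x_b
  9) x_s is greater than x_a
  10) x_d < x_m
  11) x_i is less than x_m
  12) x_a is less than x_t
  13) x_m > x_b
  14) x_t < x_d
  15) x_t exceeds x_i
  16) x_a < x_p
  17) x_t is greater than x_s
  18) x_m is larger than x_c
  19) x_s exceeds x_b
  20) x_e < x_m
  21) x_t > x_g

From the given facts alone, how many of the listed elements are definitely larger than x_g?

4

The elements the relations force above x_g are x_t, x_e, x_d, x_m — no chain reaches any other.
That is 4.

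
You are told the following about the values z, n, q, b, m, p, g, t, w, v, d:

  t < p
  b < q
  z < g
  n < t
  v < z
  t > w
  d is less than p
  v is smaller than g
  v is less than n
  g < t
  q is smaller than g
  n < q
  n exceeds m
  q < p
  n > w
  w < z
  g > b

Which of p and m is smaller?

Link the given pairs in sequence: m < n; n < q; q < g; g < t; t < p.
Chaining these gives m < n < q < g < t < p.
So m < p; m is the smaller of the two.

m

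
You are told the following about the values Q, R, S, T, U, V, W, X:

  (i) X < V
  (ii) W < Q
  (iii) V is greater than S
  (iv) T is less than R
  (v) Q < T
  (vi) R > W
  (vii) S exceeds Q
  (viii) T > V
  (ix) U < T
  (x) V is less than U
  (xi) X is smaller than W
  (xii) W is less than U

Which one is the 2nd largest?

Piecing the relations together gives one ordering: X < W < Q < S < V < U < T < R.
Counting 2 from the largest end gives T.

T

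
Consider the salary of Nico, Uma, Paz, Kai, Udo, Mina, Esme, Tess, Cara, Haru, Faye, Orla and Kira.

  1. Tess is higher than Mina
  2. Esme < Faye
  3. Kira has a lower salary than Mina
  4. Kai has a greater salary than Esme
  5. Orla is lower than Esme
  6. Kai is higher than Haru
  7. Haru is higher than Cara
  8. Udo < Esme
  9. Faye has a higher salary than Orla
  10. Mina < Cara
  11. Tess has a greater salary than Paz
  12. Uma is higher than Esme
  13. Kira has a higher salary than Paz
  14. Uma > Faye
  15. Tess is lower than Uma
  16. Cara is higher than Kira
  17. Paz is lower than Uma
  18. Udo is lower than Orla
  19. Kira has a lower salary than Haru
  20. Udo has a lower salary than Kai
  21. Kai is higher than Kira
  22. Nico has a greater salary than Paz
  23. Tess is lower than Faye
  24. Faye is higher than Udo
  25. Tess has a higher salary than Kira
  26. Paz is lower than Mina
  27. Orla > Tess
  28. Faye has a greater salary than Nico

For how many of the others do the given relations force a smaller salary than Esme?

The elements the relations force below Esme are Paz, Kira, Mina, Udo, Tess, Orla — no chain reaches any other.
That is 6.

6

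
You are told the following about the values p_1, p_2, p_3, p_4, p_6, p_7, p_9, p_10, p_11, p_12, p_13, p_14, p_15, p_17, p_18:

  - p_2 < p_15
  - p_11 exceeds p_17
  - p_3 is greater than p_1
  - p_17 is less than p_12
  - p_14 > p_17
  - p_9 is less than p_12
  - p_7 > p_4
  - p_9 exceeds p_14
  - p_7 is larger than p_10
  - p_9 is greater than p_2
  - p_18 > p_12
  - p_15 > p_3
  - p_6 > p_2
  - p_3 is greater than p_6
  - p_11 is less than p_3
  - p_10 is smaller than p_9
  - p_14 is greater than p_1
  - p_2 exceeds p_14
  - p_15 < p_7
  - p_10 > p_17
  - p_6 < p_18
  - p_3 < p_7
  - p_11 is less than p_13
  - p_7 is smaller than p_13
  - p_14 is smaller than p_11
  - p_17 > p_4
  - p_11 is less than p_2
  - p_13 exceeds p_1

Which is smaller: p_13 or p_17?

p_17

Link the given pairs in sequence: p_17 < p_14; p_14 < p_11; p_11 < p_2; p_2 < p_15; p_15 < p_7; p_7 < p_13.
Together: p_17 < p_14 < p_11 < p_2 < p_15 < p_7 < p_13.
So p_17 < p_13; p_17 is the smaller of the two.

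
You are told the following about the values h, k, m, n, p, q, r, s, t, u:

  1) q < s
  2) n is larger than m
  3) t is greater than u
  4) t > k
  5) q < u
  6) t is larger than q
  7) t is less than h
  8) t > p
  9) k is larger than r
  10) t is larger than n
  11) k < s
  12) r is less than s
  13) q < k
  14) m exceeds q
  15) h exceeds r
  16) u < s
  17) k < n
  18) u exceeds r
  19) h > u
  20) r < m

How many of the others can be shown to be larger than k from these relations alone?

4

Directly above k: n, s, t.
One step further: h (4 so far).
No other element is forced above k by the given relations, so the count is 4.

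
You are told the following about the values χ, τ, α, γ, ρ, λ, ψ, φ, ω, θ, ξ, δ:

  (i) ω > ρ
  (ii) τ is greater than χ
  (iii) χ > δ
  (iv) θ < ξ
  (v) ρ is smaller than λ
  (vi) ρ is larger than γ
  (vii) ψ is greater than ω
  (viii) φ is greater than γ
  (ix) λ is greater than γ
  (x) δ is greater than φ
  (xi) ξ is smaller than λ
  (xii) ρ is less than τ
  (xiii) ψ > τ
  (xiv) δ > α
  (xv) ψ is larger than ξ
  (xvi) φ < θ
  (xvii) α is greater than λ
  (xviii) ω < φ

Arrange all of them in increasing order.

γ < ρ < ω < φ < θ < ξ < λ < α < δ < χ < τ < ψ

Each adjacent pair is fixed by a given relation: γ < ρ; ρ < ω; ω < φ; φ < θ; θ < ξ; ξ < λ; λ < α; α < δ; δ < χ; χ < τ; τ < ψ. Chaining them end to end gives the full order.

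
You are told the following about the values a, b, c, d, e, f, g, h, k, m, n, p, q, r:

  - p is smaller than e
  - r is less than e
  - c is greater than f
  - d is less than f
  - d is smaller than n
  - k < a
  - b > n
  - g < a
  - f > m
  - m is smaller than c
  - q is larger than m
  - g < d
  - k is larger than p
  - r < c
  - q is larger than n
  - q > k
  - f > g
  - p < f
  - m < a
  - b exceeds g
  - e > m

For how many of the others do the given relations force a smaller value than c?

6

The elements the relations force below c are p, g, d, r, m, f — no chain reaches any other.
That is 6.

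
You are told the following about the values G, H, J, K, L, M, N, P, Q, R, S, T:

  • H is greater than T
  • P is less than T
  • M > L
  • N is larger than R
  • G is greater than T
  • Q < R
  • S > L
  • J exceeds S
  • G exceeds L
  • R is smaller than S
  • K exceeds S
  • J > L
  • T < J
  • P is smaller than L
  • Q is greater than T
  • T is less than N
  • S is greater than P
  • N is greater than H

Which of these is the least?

Chaining upward from P: directly above it, T, L, S; then M, Q, H, G, N, J, K; then R.
That covers every other element, and nothing is given below P, so P is the least.

P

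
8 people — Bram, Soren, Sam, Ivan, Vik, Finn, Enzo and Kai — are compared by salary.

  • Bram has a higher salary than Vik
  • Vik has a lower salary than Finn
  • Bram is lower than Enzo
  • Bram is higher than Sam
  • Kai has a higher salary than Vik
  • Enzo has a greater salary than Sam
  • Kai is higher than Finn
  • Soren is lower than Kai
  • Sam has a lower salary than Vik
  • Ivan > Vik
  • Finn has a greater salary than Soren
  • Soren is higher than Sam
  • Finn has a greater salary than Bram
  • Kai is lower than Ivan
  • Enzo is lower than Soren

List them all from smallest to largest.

Sam < Vik < Bram < Enzo < Soren < Finn < Kai < Ivan

The consecutive links are each given: Sam < Vik; Vik < Bram; Bram < Enzo; Enzo < Soren; Soren < Finn; Finn < Kai; Kai < Ivan.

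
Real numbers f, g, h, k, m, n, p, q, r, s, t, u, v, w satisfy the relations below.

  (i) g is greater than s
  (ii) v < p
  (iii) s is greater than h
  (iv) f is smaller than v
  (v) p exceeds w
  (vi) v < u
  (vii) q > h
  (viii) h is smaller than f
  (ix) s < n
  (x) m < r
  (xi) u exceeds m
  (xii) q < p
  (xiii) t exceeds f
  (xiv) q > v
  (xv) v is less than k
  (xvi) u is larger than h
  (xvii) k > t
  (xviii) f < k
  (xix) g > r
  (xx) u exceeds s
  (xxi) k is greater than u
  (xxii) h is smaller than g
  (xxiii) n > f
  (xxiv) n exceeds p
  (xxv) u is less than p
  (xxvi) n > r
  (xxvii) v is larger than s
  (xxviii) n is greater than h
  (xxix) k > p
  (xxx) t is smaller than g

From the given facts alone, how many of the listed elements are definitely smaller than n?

The elements the relations force below n are h, s, m, w, f, r, v, q, u, p — no chain reaches any other.
That is 10.

10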